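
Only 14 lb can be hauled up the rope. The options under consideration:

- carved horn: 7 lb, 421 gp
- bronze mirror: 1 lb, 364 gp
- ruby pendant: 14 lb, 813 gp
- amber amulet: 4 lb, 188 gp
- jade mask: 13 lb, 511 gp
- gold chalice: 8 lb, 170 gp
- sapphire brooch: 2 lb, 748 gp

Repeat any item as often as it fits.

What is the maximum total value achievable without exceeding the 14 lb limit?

5236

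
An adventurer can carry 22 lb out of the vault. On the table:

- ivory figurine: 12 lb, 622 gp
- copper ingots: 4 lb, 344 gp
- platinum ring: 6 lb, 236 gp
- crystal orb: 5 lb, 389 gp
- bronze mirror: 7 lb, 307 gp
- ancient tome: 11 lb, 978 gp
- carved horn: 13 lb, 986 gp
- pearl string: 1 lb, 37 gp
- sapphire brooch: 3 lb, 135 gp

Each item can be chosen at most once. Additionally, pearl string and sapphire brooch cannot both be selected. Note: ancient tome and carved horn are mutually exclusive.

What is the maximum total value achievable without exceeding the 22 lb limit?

1748

Taking copper ingots + crystal orb + ancient tome + pearl string: 21 lb used, 1748 in value.
Nothing else feasible within 22 lb beats 1748.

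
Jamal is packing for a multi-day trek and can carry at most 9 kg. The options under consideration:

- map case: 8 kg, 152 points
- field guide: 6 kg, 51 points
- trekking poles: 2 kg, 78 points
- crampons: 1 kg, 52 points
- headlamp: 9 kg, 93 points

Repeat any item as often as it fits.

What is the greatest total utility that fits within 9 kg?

Ranking by ratio (utility/kg): crampons 52.00, trekking poles 39.00, map case 19.00.
Best packing: 9×crampons — 9 kg, 468 total.
That's the maximum — no swap from here does better than 468.

468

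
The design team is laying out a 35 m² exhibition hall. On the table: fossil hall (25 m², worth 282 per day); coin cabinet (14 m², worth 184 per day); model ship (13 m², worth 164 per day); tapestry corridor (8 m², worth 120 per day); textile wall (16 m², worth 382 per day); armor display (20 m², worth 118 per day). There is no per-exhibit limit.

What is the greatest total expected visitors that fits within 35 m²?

Ranking by ratio (expected visitors/m²): textile wall 23.88, tapestry corridor 15.00, coin cabinet 13.14, model ship 12.62.
Taking 2×textile wall: 32 m² used, 764 in expected visitors.
Every other selection either busts 35 m² or fails to beat 764.

764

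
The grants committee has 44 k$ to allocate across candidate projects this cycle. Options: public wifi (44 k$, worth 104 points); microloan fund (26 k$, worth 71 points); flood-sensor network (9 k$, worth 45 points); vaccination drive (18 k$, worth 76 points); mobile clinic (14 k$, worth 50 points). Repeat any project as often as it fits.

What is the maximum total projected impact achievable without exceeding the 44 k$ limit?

185

Greedy by ratio would take 4×flood-sensor network: 36 k$ used, total 180.
Dropping flood-sensor network frees 9 k$; slotting in mobile clinic (14 k$) lifts the total to 185 at 41 k$.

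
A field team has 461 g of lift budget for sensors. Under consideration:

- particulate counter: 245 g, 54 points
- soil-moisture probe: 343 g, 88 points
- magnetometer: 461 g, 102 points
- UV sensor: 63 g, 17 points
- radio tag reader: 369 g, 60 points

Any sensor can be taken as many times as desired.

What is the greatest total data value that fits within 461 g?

119

Best packing: 7×UV sensor — 441 g, 119 total.
The spare 20 g is too small for any remaining sensor, and no exchange beats 119.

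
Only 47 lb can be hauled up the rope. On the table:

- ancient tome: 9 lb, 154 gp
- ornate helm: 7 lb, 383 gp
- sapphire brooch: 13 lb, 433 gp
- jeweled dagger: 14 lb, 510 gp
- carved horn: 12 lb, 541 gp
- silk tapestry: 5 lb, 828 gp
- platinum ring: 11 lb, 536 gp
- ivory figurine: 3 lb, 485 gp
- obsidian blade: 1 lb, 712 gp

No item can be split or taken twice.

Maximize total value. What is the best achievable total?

3612

Density check — obsidian blade 712.00, silk tapestry 165.60, ivory figurine 161.67 are the best per lb.
The ratio heuristic lands on ornate helm + carved horn + silk tapestry + platinum ring + ivory figurine + obsidian blade (3485) but leaves 8 lb idle.
Replace ornate helm with jeweled dagger: the trade gains 127 net, giving 3612 at 46 lb.
An exhaustive check of the 512 subsets confirms 3612.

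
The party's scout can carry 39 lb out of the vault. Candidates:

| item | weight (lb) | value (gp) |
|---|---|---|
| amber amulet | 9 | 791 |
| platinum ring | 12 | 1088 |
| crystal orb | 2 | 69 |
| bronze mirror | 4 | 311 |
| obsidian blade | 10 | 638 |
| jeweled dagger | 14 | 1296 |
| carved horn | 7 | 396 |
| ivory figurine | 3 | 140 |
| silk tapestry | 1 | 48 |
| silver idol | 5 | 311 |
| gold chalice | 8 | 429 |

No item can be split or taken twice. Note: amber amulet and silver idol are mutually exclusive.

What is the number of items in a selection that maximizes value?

Best achievable value is 3486.
amber amulet + platinum ring + bronze mirror + jeweled dagger hits 3486 at 39 lb.
Any selection reaching 3486 contains exactly 4 items.

4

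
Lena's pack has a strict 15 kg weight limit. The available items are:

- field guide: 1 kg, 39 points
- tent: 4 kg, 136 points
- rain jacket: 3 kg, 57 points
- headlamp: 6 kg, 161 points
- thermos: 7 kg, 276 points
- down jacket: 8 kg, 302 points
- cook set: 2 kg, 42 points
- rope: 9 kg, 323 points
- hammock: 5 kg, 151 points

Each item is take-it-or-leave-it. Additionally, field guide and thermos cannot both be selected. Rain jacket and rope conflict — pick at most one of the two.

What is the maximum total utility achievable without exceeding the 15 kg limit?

578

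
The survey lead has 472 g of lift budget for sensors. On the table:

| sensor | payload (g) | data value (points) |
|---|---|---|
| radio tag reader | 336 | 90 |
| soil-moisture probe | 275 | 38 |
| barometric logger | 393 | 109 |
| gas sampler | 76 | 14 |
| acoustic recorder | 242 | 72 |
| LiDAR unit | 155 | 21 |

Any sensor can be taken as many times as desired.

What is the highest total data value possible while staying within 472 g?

By data value per g: acoustic recorder 0.30, barometric logger 0.28, radio tag reader 0.27 lead.
Taking the top-ratio sensors first gives 3×gas sampler + acoustic recorder for 114 (470 g).
Dropping 2×gas sampler and acoustic recorder frees 394 g; slotting in barometric logger (393 g) lifts the total to 123 at 469 g.
No other feasible combination exceeds 123.

123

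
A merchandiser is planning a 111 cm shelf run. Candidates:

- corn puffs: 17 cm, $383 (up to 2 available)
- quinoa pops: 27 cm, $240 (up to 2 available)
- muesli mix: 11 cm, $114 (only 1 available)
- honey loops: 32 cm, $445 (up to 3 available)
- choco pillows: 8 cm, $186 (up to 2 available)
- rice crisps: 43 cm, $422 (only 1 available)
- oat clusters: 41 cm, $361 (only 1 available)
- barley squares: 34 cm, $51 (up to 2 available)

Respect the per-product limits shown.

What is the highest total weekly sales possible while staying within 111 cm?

1842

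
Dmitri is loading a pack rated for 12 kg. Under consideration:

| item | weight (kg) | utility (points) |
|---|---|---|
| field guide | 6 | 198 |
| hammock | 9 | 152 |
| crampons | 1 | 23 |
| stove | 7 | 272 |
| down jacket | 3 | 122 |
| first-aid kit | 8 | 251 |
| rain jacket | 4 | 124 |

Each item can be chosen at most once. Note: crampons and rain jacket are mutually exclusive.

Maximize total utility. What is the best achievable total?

Crampons + stove + down jacket uses 11 of the 12 kg and totals 417.
Nothing else feasible within 12 kg beats 417.

417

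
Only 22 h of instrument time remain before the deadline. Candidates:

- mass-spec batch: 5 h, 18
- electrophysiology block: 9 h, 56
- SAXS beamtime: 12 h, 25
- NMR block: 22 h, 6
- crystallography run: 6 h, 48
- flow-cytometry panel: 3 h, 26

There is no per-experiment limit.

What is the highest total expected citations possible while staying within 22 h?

Best packing: 7×flow-cytometry panel — 21 h, 182 total.

182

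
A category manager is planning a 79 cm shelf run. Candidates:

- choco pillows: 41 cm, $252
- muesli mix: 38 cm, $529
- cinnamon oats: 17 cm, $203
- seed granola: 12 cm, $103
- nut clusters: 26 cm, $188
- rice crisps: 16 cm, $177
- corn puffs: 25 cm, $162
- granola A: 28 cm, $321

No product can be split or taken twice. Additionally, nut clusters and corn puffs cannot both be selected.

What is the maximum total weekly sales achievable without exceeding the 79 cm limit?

953

A density-first pass picks muesli mix + cinnamon oats + rice crisps — 909 at 71 cm.
Replace cinnamon oats and rice crisps with seed granola + granola A: the trade gains 44 net, giving 953 at 78 cm.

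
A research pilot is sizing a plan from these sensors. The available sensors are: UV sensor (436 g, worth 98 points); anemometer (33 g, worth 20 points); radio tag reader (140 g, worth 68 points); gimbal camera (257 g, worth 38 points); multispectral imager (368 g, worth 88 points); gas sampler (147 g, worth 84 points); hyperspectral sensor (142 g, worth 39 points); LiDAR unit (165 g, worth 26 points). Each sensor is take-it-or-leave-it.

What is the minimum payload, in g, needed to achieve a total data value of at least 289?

830

Look for the lowest-payload combination reaching 289.
anemometer + radio tag reader + multispectral imager + gas sampler + hyperspectral sensor reaches 299 using 830 g.
Below 830 g the best achievable stays under 289.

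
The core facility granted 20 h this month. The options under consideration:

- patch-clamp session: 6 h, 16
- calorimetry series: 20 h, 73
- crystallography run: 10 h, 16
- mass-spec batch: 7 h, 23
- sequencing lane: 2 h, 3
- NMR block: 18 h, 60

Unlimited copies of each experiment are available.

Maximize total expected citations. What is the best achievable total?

73

Density check — calorimetry series 3.65, NMR block 3.33, mass-spec batch 3.29 are the best per h.
Calorimetry series uses 20 of the 20 h and totals 73.
Nothing else within 20 h beats 73.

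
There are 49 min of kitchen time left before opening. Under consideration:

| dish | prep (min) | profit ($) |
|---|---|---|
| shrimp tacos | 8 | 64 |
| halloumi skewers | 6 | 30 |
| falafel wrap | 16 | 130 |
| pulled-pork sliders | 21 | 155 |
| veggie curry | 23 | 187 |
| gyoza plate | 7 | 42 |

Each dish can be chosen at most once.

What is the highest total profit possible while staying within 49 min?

381

Best packing: shrimp tacos + falafel wrap + veggie curry — 47 min, 381 total.
The closest alternative, falafel wrap + veggie curry + gyoza plate, reaches only 359.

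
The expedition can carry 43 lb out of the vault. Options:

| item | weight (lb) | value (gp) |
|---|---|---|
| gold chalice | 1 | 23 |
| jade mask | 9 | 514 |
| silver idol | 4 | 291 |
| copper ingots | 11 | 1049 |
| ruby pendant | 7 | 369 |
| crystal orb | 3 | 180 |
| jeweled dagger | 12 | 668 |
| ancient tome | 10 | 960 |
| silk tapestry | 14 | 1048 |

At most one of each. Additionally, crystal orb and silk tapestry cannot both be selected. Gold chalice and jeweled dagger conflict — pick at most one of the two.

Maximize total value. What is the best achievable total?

3449

Gold chalice + copper ingots + ruby pendant + ancient tome + silk tapestry uses 43 of the 43 lb and totals 3449.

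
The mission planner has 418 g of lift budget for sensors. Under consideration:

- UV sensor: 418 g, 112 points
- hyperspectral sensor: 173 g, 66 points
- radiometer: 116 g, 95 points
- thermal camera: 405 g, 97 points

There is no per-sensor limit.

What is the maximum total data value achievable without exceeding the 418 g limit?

Best packing: 3×radiometer — 348 g, 285 total.

285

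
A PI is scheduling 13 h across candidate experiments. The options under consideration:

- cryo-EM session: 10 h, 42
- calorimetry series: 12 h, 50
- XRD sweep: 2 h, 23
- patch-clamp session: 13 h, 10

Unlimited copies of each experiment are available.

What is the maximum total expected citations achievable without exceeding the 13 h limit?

138

By expected citations per h: XRD sweep 11.50, cryo-EM session 4.20, calorimetry series 4.17 lead.
6×XRD sweep uses 12 of the 13 h and totals 138.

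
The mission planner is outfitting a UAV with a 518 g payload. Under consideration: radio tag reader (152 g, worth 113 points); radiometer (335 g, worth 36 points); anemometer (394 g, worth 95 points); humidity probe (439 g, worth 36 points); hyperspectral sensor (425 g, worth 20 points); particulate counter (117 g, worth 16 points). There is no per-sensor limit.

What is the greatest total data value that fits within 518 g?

339

Taking 3×radio tag reader: 456 g used, 339 in data value.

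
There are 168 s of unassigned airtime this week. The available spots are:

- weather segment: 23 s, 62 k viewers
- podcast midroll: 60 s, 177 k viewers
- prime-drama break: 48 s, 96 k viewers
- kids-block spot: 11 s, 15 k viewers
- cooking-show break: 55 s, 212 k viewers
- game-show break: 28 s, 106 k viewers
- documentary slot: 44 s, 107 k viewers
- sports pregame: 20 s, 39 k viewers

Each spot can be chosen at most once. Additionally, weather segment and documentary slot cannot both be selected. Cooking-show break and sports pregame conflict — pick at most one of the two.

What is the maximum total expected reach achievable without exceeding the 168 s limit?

557

The ratio ordering already packs tightly: weather segment + podcast midroll + cooking-show break + game-show break, 166 s, 557.
The spare 2 s is too small for any remaining spot, and no feasible exchange beats 557.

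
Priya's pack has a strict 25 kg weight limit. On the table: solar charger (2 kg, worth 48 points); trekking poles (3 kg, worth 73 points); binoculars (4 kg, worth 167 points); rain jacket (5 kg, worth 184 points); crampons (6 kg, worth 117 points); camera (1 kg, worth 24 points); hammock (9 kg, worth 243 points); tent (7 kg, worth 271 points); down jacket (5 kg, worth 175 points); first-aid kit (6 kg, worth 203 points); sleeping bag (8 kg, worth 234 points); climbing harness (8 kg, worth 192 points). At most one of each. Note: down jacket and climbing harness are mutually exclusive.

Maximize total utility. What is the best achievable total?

Ranking by ratio (utility/kg): binoculars 41.75, tent 38.71, rain jacket 36.80.
A density-first pass picks trekking poles + binoculars + rain jacket + camera + tent + down jacket — 894 at 25 kg.
The 6 kg tied up in camera and down jacket is better spent on first-aid kit — total rises to 898 (25 kg).

898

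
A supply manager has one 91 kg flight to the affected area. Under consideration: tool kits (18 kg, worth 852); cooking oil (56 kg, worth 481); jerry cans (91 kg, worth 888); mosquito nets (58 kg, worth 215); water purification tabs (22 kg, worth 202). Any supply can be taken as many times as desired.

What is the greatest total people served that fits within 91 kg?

The ratio ordering already packs tightly: 5×tool kits, 90 kg, 4260.
No other feasible combination exceeds 4260.

4260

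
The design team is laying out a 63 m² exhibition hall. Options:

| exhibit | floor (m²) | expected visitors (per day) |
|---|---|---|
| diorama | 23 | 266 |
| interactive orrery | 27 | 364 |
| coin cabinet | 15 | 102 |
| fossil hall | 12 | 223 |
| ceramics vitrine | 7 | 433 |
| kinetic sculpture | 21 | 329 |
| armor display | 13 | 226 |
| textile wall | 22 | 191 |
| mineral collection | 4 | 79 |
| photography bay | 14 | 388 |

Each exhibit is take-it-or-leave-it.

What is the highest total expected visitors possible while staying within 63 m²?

1455

A density-first pass picks fossil hall + ceramics vitrine + armor display + mineral collection + photography bay — 1349 at 50 m².
Replace fossil hall with kinetic sculpture: the trade gains 106 net, giving 1455 at 59 m².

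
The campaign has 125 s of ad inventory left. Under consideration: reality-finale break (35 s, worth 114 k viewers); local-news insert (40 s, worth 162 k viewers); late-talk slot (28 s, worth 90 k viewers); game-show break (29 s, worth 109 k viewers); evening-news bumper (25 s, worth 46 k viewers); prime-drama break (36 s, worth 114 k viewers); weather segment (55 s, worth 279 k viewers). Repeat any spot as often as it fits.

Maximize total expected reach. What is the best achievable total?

The ratio ordering already packs tightly: 2×weather segment, 110 s, 558.
No other feasible combination exceeds 558.

558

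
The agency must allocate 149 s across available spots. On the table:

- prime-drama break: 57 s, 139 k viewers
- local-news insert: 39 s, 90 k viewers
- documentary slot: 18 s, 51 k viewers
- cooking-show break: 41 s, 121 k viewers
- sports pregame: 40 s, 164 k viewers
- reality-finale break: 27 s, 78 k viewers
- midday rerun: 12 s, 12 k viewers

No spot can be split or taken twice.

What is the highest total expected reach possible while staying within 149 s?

453

Density check — sports pregame 4.10, cooking-show break 2.95, reality-finale break 2.89, documentary slot 2.83 are the best per s.
The ratio heuristic lands on documentary slot + cooking-show break + sports pregame + reality-finale break + midday rerun (426) but leaves 11 s idle.
Replace documentary slot and midday rerun with local-news insert: the trade gains 27 net, giving 453 at 147 s.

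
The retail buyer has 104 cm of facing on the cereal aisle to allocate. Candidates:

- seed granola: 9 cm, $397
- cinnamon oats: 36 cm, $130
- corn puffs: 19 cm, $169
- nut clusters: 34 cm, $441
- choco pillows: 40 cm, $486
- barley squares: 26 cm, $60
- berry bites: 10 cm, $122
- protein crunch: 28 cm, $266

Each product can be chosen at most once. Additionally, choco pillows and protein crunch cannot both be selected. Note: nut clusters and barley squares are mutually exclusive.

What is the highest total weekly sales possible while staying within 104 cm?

Ranking by ratio (weekly sales/cm): seed granola 44.11, nut clusters 12.97, berry bites 12.20.
Greedy by ratio would take seed granola + nut clusters + choco pillows + berry bites: 93 cm used, total 1446.
The 10 cm tied up in berry bites is better spent on corn puffs — total rises to 1493 (102 cm).

1493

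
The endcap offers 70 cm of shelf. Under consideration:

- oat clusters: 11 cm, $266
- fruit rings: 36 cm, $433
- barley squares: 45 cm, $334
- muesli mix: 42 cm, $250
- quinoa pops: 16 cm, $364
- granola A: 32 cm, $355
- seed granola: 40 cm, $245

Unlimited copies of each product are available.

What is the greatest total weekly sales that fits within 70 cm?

Filling by ratio: 6×oat clusters for 1596, with 4 cm left unused.
Dropping 4×oat clusters frees 44 cm; slotting in 3×quinoa pops (48 cm) lifts the total to 1624 at 70 cm.
Nothing else within 70 cm beats 1624.

1624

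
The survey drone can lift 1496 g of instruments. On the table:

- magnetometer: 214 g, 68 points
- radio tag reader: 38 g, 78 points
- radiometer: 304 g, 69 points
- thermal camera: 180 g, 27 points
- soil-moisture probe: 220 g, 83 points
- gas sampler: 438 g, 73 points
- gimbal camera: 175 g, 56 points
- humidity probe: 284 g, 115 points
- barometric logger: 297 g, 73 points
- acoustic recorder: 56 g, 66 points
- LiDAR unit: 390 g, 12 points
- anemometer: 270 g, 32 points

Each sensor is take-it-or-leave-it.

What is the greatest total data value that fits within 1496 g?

566

The ratio ordering already packs tightly: magnetometer + radio tag reader + thermal camera + soil-moisture probe + gimbal camera + humidity probe + barometric logger + acoustic recorder, 1464 g, 566.
The closest alternative, magnetometer + radio tag reader + radiometer + thermal camera + soil-moisture probe + gimbal camera + humidity probe + acoustic recorder, reaches only 562.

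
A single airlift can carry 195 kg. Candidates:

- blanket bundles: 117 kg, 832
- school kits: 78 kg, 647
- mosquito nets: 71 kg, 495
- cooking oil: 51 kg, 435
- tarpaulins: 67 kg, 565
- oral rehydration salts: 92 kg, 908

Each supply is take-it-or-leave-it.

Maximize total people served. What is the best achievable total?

Taking the top-ratio supplies first gives cooking oil + oral rehydration salts for 1343 (143 kg).
The 51 kg tied up in cooking oil is better spent on school kits — total rises to 1555 (170 kg).

1555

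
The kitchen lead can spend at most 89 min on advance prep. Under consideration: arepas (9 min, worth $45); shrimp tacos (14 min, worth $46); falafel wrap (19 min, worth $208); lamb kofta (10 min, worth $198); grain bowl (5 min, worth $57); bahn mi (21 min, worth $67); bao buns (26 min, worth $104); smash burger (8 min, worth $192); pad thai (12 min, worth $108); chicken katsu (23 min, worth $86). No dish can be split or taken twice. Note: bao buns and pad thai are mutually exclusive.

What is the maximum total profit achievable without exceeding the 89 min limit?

Arepas + falafel wrap + lamb kofta + grain bowl + smash burger + pad thai + chicken katsu uses 86 of the 89 min and totals 894.
The closest alternative, shrimp tacos + falafel wrap + lamb kofta + grain bowl + bahn mi + smash burger + pad thai, reaches only 876.

894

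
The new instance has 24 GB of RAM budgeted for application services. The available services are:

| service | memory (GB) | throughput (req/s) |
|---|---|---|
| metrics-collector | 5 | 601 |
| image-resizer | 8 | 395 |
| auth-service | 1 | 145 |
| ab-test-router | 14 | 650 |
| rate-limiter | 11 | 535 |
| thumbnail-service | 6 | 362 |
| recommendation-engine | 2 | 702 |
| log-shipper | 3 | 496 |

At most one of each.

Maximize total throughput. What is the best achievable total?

Taking the top-ratio services first gives metrics-collector + auth-service + thumbnail-service + recommendation-engine + log-shipper for 2306 (17 GB).
The 1 GB tied up in auth-service is better spent on image-resizer — total rises to 2556 (24 GB).

2556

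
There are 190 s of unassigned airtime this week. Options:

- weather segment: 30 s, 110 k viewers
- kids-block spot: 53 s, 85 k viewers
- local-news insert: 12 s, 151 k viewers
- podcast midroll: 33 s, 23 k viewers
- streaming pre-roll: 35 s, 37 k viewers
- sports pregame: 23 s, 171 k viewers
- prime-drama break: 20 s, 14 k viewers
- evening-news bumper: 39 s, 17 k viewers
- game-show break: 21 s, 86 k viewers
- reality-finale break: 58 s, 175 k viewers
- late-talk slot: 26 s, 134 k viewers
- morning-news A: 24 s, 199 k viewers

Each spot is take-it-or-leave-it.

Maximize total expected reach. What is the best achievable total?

Greedy by ratio would take weather segment + kids-block spot + local-news insert + sports pregame + game-show break + late-talk slot + morning-news A: 189 s used, total 936.
The 74 s tied up in kids-block spot and game-show break is better spent on reality-finale break — total rises to 940 (173 s).
The closest alternative, weather segment + kids-block spot + local-news insert + sports pregame + game-show break + late-talk slot + morning-news A, reaches only 936.

940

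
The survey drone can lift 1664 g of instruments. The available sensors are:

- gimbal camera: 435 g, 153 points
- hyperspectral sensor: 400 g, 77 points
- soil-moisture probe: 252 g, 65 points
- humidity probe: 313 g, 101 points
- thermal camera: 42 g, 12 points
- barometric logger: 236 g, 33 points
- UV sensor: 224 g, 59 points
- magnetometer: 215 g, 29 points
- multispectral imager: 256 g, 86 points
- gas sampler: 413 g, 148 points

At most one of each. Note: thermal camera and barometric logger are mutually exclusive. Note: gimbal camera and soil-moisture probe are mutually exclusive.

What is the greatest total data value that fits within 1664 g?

Density check — gas sampler 0.36, gimbal camera 0.35, multispectral imager 0.34, humidity probe 0.32 are the best per g.
Taking the top-ratio sensors first gives gimbal camera + humidity probe + thermal camera + multispectral imager + gas sampler for 500 (1459 g).
Dropping thermal camera frees 42 g; slotting in UV sensor (224 g) lifts the total to 547 at 1641 g.

547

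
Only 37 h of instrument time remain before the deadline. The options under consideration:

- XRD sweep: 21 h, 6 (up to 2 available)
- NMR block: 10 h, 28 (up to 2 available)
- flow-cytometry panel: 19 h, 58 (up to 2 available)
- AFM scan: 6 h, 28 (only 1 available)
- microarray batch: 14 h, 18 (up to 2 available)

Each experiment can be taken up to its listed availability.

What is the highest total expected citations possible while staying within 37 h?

114

Taking NMR block + flow-cytometry panel + AFM scan: 35 h used, 114 in expected citations.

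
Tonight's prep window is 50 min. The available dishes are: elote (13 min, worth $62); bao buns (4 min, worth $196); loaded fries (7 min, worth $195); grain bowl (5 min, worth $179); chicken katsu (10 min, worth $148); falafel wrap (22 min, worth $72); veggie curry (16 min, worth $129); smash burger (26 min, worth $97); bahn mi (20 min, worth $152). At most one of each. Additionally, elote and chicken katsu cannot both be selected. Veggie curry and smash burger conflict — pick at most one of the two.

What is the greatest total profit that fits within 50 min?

870

Taking the top-ratio dishes first gives bao buns + loaded fries + grain bowl + chicken katsu + veggie curry for 847 (42 min).
Replace veggie curry with bahn mi: the trade gains 23 net, giving 870 at 46 min.
The closest alternative, bao buns + loaded fries + grain bowl + chicken katsu + veggie curry, reaches only 847.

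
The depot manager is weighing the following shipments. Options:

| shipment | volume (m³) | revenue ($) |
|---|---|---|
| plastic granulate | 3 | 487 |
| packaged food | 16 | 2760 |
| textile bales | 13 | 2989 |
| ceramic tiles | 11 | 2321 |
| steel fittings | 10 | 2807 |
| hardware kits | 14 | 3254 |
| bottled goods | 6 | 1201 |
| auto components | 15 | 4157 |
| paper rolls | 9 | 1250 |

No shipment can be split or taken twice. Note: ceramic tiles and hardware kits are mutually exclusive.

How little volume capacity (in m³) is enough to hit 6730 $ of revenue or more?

25

Need the lightest bundle worth ≥ 6730.
steel fittings + auto components: 6964 revenue at 25 m³.
Below 25 m³ the best achievable stays under 6730.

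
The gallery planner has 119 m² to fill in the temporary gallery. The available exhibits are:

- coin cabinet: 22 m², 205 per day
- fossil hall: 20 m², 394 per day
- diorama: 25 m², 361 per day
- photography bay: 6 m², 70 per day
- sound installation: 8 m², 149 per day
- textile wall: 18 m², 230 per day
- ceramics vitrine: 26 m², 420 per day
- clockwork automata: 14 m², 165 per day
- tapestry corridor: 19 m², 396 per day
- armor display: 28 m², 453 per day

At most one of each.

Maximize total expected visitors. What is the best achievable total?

2042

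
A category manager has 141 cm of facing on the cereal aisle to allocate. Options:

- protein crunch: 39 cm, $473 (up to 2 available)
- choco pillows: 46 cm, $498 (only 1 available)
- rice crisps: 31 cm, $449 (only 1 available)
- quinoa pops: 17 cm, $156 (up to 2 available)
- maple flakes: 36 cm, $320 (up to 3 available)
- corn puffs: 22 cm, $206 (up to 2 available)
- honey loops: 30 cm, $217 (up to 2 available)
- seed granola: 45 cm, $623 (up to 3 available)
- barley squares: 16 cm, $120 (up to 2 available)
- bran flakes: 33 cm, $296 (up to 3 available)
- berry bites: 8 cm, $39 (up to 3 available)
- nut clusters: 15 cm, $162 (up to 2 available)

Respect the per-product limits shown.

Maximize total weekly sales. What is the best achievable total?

1869

A density-first pass picks rice crisps + 2×seed granola + nut clusters — 1857 at 136 cm.
Dropping rice crisps and nut clusters frees 46 cm; slotting in seed granola (45 cm) lifts the total to 1869 at 135 cm.
Nothing else within 141 cm beats 1869.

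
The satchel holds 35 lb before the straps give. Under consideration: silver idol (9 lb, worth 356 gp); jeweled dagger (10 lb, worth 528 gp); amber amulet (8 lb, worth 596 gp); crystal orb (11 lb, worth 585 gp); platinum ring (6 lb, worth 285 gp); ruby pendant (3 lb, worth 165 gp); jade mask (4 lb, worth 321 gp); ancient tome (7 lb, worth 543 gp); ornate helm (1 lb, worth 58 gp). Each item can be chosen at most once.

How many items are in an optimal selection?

5

Best achievable value is 2273.
One optimal bundle: jeweled dagger + amber amulet + platinum ring + jade mask + ancient tome (35 lb).
Every optimal selection uses 5 items.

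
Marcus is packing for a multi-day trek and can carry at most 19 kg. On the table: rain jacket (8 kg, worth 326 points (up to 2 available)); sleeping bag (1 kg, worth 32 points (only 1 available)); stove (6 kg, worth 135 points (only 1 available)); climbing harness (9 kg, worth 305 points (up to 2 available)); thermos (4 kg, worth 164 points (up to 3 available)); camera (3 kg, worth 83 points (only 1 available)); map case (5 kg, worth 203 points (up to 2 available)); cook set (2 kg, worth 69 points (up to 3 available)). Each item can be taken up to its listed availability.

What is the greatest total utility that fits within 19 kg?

766

Ranking by ratio (utility/kg): thermos 41.00, rain jacket 40.75, map case 40.60, cook set 34.50.
Taking the top-ratio items first gives 3×thermos + map case + cook set for 764 (19 kg).
Dropping thermos and cook set frees 6 kg; slotting in sleeping bag + map case (6 kg) lifts the total to 766 at 19 kg.
Every other selection either busts 19 kg or exceeds an availability limit or fails to beat 766.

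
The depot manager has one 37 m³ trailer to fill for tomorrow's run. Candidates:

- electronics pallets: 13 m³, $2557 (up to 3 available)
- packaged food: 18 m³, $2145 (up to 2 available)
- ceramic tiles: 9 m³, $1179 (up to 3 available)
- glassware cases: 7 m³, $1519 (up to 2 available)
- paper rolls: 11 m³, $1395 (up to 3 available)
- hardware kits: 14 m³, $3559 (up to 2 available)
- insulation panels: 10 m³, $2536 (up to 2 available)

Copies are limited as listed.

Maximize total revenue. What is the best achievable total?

Taking the top-ratio shipments first gives glassware cases + 2×hardware kits for 8637 (35 m³).
Replace glassware cases and hardware kits with electronics pallets + insulation panels: the trade gains 15 net, giving 8652 at 37 m³.

8652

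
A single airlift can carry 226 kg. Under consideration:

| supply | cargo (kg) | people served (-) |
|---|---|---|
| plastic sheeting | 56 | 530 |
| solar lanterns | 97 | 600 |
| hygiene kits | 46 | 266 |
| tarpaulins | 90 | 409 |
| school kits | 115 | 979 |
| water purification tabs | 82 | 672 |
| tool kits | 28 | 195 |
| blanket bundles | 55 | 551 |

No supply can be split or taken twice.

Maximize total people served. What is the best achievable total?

2060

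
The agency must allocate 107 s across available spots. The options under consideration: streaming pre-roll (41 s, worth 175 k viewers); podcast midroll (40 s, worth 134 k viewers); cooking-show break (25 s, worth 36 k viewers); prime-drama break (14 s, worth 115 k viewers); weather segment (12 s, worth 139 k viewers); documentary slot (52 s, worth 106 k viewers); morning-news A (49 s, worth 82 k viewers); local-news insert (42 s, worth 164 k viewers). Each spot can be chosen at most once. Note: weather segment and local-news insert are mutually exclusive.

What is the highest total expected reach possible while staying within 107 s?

563

Taking streaming pre-roll + podcast midroll + prime-drama break + weather segment: 107 s used, 563 in expected reach.
Nothing else feasible within 107 s beats 563.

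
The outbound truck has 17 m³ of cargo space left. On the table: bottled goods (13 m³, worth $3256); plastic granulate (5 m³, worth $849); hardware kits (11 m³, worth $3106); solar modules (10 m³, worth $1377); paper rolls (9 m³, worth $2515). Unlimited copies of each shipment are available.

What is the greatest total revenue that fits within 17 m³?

Density check — hardware kits 282.36, paper rolls 279.44, bottled goods 250.46, plastic granulate 169.80 are the best per m³.
Best packing: plastic granulate + hardware kits — 16 m³, 3955 total.
Every other selection either busts 17 m³ or fails to beat 3955.

3955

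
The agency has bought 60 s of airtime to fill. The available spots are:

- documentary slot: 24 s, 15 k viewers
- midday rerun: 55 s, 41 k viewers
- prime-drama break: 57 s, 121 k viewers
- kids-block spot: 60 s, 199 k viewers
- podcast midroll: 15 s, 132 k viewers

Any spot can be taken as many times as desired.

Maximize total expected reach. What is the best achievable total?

528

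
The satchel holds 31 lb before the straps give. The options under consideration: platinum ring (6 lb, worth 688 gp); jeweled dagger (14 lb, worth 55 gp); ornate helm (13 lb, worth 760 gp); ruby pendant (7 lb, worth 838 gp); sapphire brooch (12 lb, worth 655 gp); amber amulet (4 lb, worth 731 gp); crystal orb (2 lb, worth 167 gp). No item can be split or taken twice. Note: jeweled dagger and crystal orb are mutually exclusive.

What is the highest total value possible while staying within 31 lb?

3079

Density check — amber amulet 182.75, ruby pendant 119.71, platinum ring 114.67 are the best per lb.
Best packing: platinum ring + ruby pendant + sapphire brooch + amber amulet + crystal orb — 31 lb, 3079 total.
No other feasible combination exceeds 3079.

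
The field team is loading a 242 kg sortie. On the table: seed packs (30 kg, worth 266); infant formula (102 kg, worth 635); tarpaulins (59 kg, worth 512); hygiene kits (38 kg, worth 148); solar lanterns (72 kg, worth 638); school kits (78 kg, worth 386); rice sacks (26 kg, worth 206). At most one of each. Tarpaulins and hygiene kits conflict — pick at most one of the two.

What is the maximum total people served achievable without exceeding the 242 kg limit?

1802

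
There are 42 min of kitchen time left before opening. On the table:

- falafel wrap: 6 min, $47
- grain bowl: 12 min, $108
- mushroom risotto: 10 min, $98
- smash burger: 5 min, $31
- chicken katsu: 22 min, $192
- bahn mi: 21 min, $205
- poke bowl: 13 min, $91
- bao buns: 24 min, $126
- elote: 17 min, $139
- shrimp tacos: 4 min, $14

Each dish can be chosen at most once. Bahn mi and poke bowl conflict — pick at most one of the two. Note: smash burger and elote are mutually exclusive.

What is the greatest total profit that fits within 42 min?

Taking falafel wrap + mushroom risotto + smash burger + bahn mi: 42 min used, 381 in profit.
The closest alternative, falafel wrap + mushroom risotto + bahn mi + shrimp tacos, reaches only 364.

381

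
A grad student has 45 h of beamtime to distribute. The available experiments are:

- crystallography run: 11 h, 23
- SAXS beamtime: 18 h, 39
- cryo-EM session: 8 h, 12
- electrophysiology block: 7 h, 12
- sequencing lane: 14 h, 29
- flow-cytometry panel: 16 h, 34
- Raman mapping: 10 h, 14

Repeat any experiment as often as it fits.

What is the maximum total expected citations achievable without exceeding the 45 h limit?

Ranking by ratio (expected citations/h): SAXS beamtime 2.17, flow-cytometry panel 2.12, crystallography run 2.09.
A density-first pass picks 2×SAXS beamtime + electrophysiology block — 90 at 43 h.
The 25 h tied up in SAXS beamtime and electrophysiology block is better spent on crystallography run + flow-cytometry panel — total rises to 96 (45 h).
That's the maximum — no swap from here does better than 96.

96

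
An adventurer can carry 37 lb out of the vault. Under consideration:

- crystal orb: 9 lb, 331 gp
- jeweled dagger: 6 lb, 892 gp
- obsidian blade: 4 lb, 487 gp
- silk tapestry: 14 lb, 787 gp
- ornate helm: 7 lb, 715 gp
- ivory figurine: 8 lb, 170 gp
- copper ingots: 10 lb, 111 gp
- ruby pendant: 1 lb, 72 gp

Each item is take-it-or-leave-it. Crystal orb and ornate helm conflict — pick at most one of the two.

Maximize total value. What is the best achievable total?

Ranking by ratio (value/lb): jeweled dagger 148.67, obsidian blade 121.75, ornate helm 102.14, ruby pendant 72.00.
Best packing: jeweled dagger + obsidian blade + silk tapestry + ornate helm + ruby pendant — 32 lb, 2953 total.
The closest alternative, jeweled dagger + obsidian blade + silk tapestry + ornate helm, reaches only 2881.

2953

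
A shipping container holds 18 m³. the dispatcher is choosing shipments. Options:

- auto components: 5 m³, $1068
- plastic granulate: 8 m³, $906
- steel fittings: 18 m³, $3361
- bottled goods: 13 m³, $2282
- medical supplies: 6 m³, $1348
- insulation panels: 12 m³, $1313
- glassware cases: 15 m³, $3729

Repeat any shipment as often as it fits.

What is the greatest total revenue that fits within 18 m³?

4044

The ratio heuristic lands on glassware cases (3729) but leaves 3 m³ idle.
The 15 m³ tied up in glassware cases is better spent on 3×medical supplies — total rises to 4044 (18 m³).
Every other selection either busts 18 m³ or fails to beat 4044.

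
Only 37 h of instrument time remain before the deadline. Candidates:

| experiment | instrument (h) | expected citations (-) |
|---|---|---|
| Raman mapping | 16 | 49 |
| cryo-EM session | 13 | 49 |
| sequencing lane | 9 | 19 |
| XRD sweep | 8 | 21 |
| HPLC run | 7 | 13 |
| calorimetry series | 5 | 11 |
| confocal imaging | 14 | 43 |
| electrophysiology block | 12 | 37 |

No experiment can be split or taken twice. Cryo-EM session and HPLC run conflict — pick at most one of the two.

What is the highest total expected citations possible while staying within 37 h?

The ratio heuristic lands on cryo-EM session + XRD sweep + electrophysiology block (107) but leaves 4 h idle.
The 12 h tied up in electrophysiology block is better spent on Raman mapping — total rises to 119 (37 h).
Next best is cryo-EM session + XRD sweep + confocal imaging at 113 (35 h) — short by 6.

119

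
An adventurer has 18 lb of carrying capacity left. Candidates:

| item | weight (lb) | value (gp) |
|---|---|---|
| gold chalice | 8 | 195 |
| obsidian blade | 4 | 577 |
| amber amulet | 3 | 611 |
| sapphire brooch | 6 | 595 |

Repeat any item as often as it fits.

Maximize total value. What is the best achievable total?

3666

By value per lb: amber amulet 203.67, obsidian blade 144.25, sapphire brooch 99.17, gold chalice 24.38 lead.
Best packing: 6×amber amulet — 18 lb, 3666 total.
Nothing else within 18 lb beats 3666.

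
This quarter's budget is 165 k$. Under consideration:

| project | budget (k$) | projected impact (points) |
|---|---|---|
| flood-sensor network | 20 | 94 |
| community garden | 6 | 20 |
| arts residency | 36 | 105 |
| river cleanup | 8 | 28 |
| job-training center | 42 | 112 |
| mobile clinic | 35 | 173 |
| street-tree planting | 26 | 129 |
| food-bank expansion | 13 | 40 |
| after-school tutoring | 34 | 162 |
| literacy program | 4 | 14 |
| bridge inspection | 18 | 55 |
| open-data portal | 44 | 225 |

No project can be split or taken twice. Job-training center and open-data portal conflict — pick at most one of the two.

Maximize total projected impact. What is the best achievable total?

Density check — open-data portal 5.11, street-tree planting 4.96, mobile clinic 4.94, after-school tutoring 4.76 are the best per k$.
Greedy by ratio would take flood-sensor network + mobile clinic + street-tree planting + after-school tutoring + literacy program + open-data portal: 163 k$ used, total 797.
Dropping literacy program frees 4 k$; slotting in community garden (6 k$) lifts the total to 803 at 165 k$.
The closest alternative, flood-sensor network + mobile clinic + street-tree planting + after-school tutoring + literacy program + open-data portal, reaches only 797.

803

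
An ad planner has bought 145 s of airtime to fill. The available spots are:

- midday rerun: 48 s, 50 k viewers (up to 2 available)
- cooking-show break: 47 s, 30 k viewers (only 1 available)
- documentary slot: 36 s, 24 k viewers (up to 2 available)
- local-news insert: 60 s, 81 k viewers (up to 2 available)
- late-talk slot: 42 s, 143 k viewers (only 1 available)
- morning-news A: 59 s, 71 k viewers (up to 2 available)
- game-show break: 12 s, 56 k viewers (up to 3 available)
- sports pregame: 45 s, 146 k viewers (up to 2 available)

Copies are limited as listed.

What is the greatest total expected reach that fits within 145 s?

491

Density check — game-show break 4.67, late-talk slot 3.40, sports pregame 3.24, local-news insert 1.35 are the best per s.
Taking the top-ratio spots first gives late-talk slot + 3×game-show break + sports pregame for 457 (123 s).
The 24 s tied up in 2×game-show break is better spent on sports pregame — total rises to 491 (144 s).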